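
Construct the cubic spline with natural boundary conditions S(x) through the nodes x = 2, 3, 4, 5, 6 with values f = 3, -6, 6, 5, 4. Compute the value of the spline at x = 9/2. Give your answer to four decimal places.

6.9665

With M_i denoting the second derivative at x_i, h_i = 1, 1, 1, 1, and Δ_i = (y_(i+1) − y_i)/h_i = -9, 12, -1, -1:
  1·M_0 + 4·M_1 + 1·M_2 = 6(Δ_1 - Δ_0) = 126
  1·M_1 + 4·M_2 + 1·M_3 = 6(Δ_2 - Δ_1) = -78
  1·M_2 + 4·M_3 + 1·M_4 = 6(Δ_3 - Δ_2) = 0
Natural end conditions: M_0 = M_4 = 0.
Forward elimination and back-substitution give M_0 = 0, M_1 = 1101/28, M_2 = -219/7, M_3 = 219/28, M_4 = 0.
On [4, 5], S(x) = 6 + 65/8·(x - 4) - 219/14·(x - 4)² + 365/56·(x - 4)³.
With (x - 4) = 1/2: S(9/2) = 3121/448.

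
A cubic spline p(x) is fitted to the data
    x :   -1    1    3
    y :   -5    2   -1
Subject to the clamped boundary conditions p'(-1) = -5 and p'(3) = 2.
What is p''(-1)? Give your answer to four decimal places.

18.2500

Put σ_i = p'' at the i-th knot. Here h = (2, 2) and Δ = (7/2, -3/2), so the interior equations h_(i-1)·σ_(i-1) + 2(h_(i-1)+h_i)·σ_i + h_i·σ_(i+1) = 6(Δ_i − Δ_(i-1)) read
  2·σ_0 + 8·σ_1 + 2·σ_2 = 6(Δ_1 - Δ_0) = -30
Clamped end conditions give two more equations: 2h_0·σ_0 + h_0·σ_1 = 6(Δ_0 - p'(-1)) = 51 and h_1·σ_1 + 2h_1·σ_2 = 6(p'(3) - Δ_1) = 21.
Hence σ_0 = 73/4, σ_1 = -11, σ_2 = 43/4.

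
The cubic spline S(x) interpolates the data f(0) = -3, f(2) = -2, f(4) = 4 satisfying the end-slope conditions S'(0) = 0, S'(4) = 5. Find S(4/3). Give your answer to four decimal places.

-2.6667

Let M_i = S''(x_i). Step sizes h_i = 2, 2; slopes of the chords Δ_i = (y_(i+1) - y_i)/h_i = 1/2, 3.
  2·M_0 + 8·M_1 + 2·M_2 = 6(Δ_1 - Δ_0) = 15
Clamped end conditions give two more equations: 2h_0·M_0 + h_0·M_1 = 6(Δ_0 - S'(0)) = 3 and h_1·M_1 + 2h_1·M_2 = 6(S'(4) - Δ_1) = 12.
Forward elimination and back-substitution give M_0 = 1/8, M_1 = 5/4, M_2 = 19/8.
On [0, 2], S(x) = -3 + 0·x + 1/16·x² + 3/32·x³.
With x = 4/3: S(4/3) = -8/3.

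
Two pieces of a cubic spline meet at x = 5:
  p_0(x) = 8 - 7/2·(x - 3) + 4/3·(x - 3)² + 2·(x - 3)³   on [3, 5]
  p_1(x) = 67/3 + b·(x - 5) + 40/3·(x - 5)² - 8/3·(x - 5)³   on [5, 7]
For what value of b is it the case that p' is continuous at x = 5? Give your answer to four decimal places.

p_0'(x) = -7/2 + 8/3·(x - 3) + 6·(x - 3)², so p_0'(5) = 155/6. On the right, p_1'(5) = b, so b = 155/6.

25.8333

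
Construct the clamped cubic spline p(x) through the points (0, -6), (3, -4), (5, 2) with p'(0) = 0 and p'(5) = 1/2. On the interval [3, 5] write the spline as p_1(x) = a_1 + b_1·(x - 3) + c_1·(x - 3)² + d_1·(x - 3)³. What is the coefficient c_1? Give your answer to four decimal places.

1.3000

Let M_i = p''(x_i). Step sizes h_i = 3, 2; slopes of the chords Δ_i = (y_(i+1) - y_i)/h_i = 2/3, 3.
  3·M_0 + 10·M_1 + 2·M_2 = 6(Δ_1 - Δ_0) = 14
Clamped end conditions give two more equations: 2h_0·M_0 + h_0·M_1 = 6(Δ_0 - p'(0)) = 4 and h_1·M_1 + 2h_1·M_2 = 6(p'(5) - Δ_1) = -15.
Solving the tridiagonal system: M_0 = -19/30, M_1 = 13/5, M_2 = -101/20.
On [3, 5], with p_1(x) = a_1 + b_1·(x - 3) + c_1·(x - 3)² + d_1·(x - 3)³: c_1 = M_1/2 = 13/10, d_1 = (M_2 - M_1)/(6h_1) = -51/80, b_1 = Δ_1 - h_1(2M_1 + M_2)/6 = 59/20.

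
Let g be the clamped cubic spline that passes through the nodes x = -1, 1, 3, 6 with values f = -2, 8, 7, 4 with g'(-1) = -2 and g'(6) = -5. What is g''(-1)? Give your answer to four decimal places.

14.7973

Let M_i = g''(x_i). Step sizes h_i = 2, 2, 3; slopes of the chords Δ_i = (y_(i+1) - y_i)/h_i = 5, -1/2, -1.
  2·M_0 + 8·M_1 + 2·M_2 = 6(Δ_1 - Δ_0) = -33
  2·M_1 + 10·M_2 + 3·M_3 = 6(Δ_2 - Δ_1) = -3
Clamped end conditions give two more equations: 2h_0·M_0 + h_0·M_1 = 6(Δ_0 - g'(-1)) = 42 and h_2·M_2 + 2h_2·M_3 = 6(g'(6) - Δ_2) = -24.
Forward elimination and back-substitution give M_0 = 1095/74, M_1 = -318/37, M_2 = 114/37, M_3 = -205/37.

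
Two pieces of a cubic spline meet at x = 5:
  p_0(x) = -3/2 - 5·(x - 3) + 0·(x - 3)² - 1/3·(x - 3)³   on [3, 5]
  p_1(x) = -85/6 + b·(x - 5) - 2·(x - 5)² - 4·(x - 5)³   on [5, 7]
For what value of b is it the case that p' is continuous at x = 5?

p_0'(x) = -5 + 0·(x - 3) - 1·(x - 3)², so p_0'(5) = -9. On the right, p_1'(5) = b, so b = -9.

-9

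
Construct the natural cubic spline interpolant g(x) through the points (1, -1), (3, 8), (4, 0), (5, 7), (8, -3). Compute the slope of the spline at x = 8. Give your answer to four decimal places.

-9.0665

Let M_i = g''(x_i). Step sizes h_i = 2, 1, 1, 3; slopes of the chords Δ_i = (y_(i+1) - y_i)/h_i = 9/2, -8, 7, -10/3.
  2·M_0 + 6·M_1 + 1·M_2 = 6(Δ_1 - Δ_0) = -75
  1·M_1 + 4·M_2 + 1·M_3 = 6(Δ_2 - Δ_1) = 90
  1·M_2 + 8·M_3 + 3·M_4 = 6(Δ_3 - Δ_2) = -62
Natural end conditions: M_0 = M_4 = 0.
Hence M_0 = 0, M_1 = -3107/178, M_2 = 2646/89, M_3 = -2041/178, M_4 = 0.
On [5, 8], g'(x) = b_3 + 2c_3·(x - 5) + 3d_3·(x - 5)² with b_3 = Δ_3 - h_3(2M_3 + M_4)/6 = 4343/534, c_3 = M_3/2 = -2041/356, d_3 = (M_4 - M_3)/(6h_3) = 2041/3204. So g'(8) = -9683/1068.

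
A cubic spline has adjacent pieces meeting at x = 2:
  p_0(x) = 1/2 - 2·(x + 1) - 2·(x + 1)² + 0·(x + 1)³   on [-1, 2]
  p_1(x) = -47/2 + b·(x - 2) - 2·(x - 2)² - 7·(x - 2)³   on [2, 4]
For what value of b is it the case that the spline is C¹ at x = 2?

-14

p_0'(x) = -2 - 4·(x + 1) + 0·(x + 1)², so p_0'(2) = -14. On the right, p_1'(2) = b, so b = -14.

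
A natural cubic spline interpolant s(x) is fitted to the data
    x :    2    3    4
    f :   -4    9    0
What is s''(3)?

-33

With M_i denoting the second derivative at x_i, h_i = 1, 1, and Δ_i = (y_(i+1) − y_i)/h_i = 13, -9:
  1·M_0 + 4·M_1 + 1·M_2 = 6(Δ_1 - Δ_0) = -132
Natural end conditions: M_0 = M_2 = 0.
Solving: M_0 = 0, M_1 = -33, M_2 = 0.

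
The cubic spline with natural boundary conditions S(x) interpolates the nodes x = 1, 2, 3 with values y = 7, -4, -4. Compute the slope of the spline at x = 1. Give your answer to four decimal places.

-13.7500

Let σ_i = S''(x_i). Step sizes h_i = 1, 1; slopes of the chords Δ_i = (y_(i+1) - y_i)/h_i = -11, 0.
  1·σ_0 + 4·σ_1 + 1·σ_2 = 6(Δ_1 - Δ_0) = 66
Natural end conditions: σ_0 = σ_2 = 0.
Solving: σ_0 = 0, σ_1 = 33/2, σ_2 = 0.
On [1, 2], S'(x) = b_0 + 2c_0·(x - 1) + 3d_0·(x - 1)² with b_0 = Δ_0 - h_0(2σ_0 + σ_1)/6 = -55/4, c_0 = σ_0/2 = 0, d_0 = (σ_1 - σ_0)/(6h_0) = 11/4. So S'(1) = -55/4.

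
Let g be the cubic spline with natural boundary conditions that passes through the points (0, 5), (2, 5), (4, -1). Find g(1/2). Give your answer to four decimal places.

5.3516

Let m_i = g''(x_i). Step sizes h_i = 2, 2; slopes of the chords Δ_i = (y_(i+1) - y_i)/h_i = 0, -3.
  2·m_0 + 8·m_1 + 2·m_2 = 6(Δ_1 - Δ_0) = -18
Natural end conditions: m_0 = m_2 = 0.
Forward elimination and back-substitution give m_0 = 0, m_1 = -9/4, m_2 = 0.
On [0, 2], g(x) = 5 + 3/4·x + 0·x² - 3/16·x³.
With x = 1/2: g(1/2) = 685/128.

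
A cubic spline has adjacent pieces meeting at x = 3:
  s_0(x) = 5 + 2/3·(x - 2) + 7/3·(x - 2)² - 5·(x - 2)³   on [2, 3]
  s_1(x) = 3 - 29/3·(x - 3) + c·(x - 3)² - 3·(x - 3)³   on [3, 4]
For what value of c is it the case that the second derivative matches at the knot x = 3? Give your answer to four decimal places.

s_0''(x) = 14/3 - 30·(x - 2), so s_0''(3) = -76/3. On the right, s_1''(3) = 2c, so c = -38/3.

-12.6667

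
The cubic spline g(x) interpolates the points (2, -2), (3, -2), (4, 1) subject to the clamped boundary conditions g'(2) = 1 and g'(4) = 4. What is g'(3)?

1

Let m_i = g''(x_i). Step sizes h_i = 1, 1; slopes of the chords Δ_i = (y_(i+1) - y_i)/h_i = 0, 3.
  1·m_0 + 4·m_1 + 1·m_2 = 6(Δ_1 - Δ_0) = 18
Clamped end conditions give two more equations: 2h_0·m_0 + h_0·m_1 = 6(Δ_0 - g'(2)) = -6 and h_1·m_1 + 2h_1·m_2 = 6(g'(4) - Δ_1) = 6.
Hence m_0 = -6, m_1 = 6, m_2 = 0.
On [3, 4], g'(x) = b_1 + 2c_1·(x - 3) + 3d_1·(x - 3)² with b_1 = Δ_1 - h_1(2m_1 + m_2)/6 = 1, c_1 = m_1/2 = 3, d_1 = (m_2 - m_1)/(6h_1) = -1. So g'(3) = 1.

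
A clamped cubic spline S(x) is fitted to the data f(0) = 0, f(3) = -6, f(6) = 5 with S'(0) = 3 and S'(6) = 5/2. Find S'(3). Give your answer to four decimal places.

Write m_i for S''(x_i). With h_i = 3, 3 and divided differences Δ_i = -2, 11/3, the continuity of S' gives the tridiagonal system
  3·m_0 + 12·m_1 + 3·m_2 = 6(Δ_1 - Δ_0) = 34
Clamped end conditions give two more equations: 2h_0·m_0 + h_0·m_1 = 6(Δ_0 - S'(0)) = -30 and h_1·m_1 + 2h_1·m_2 = 6(S'(6) - Δ_1) = -7.
Forward elimination and back-substitution give m_0 = -95/12, m_1 = 35/6, m_2 = -49/12.
On [3, 6], S'(x) = b_1 + 2c_1·(x - 3) + 3d_1·(x - 3)² with b_1 = Δ_1 - h_1(2m_1 + m_2)/6 = -1/8, c_1 = m_1/2 = 35/12, d_1 = (m_2 - m_1)/(6h_1) = -119/216. So S'(3) = -1/8.

-0.1250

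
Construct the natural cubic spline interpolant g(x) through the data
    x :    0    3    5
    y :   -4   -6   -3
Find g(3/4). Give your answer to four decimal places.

With M_i denoting the second derivative at x_i, h_i = 3, 2, and Δ_i = (y_(i+1) − y_i)/h_i = -2/3, 3/2:
  3·M_0 + 10·M_1 + 2·M_2 = 6(Δ_1 - Δ_0) = 13
Natural end conditions: M_0 = M_2 = 0.
Forward elimination and back-substitution give M_0 = 0, M_1 = 13/10, M_2 = 0.
On [0, 3], g(x) = -4 - 79/60·x + 0·x² + 13/180·x³.
With x = 3/4: g(3/4) = -1269/256.

-4.9570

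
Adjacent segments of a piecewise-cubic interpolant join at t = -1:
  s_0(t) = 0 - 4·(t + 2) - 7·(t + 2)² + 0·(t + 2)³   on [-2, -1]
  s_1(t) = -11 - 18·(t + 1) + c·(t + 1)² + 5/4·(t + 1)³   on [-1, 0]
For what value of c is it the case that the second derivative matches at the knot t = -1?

-7

s_0''(t) = -14 + 0·(t + 2), so s_0''(-1) = -14. On the right, s_1''(-1) = 2c, so c = -7.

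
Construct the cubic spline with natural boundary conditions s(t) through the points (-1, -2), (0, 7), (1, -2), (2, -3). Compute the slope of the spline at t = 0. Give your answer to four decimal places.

With m_i denoting the second derivative at x_i, h_i = 1, 1, 1, and Δ_i = (y_(i+1) − y_i)/h_i = 9, -9, -1:
  1·m_0 + 4·m_1 + 1·m_2 = 6(Δ_1 - Δ_0) = -108
  1·m_1 + 4·m_2 + 1·m_3 = 6(Δ_2 - Δ_1) = 48
Natural end conditions: m_0 = m_3 = 0.
Forward elimination and back-substitution give m_0 = 0, m_1 = -32, m_2 = 20, m_3 = 0.
On [0, 1], s'(t) = b_1 + 2c_1·t + 3d_1·t² with b_1 = Δ_1 - h_1(2m_1 + m_2)/6 = -5/3, c_1 = m_1/2 = -16, d_1 = (m_2 - m_1)/(6h_1) = 26/3. So s'(0) = -5/3.

-1.6667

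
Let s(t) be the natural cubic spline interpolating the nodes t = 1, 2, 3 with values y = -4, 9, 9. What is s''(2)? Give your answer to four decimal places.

-19.5000

With M_i denoting the second derivative at x_i, h_i = 1, 1, and Δ_i = (y_(i+1) − y_i)/h_i = 13, 0:
  1·M_0 + 4·M_1 + 1·M_2 = 6(Δ_1 - Δ_0) = -78
Natural end conditions: M_0 = M_2 = 0.
Solving: M_0 = 0, M_1 = -39/2, M_2 = 0.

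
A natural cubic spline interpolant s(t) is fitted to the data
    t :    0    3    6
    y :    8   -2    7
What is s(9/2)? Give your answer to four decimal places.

Put M_i = s'' at the i-th knot. Here h = (3, 3) and Δ = (-10/3, 3), so the interior equations h_(i-1)·M_(i-1) + 2(h_(i-1)+h_i)·M_i + h_i·M_(i+1) = 6(Δ_i − Δ_(i-1)) read
  3·M_0 + 12·M_1 + 3·M_2 = 6(Δ_1 - Δ_0) = 38
Natural end conditions: M_0 = M_2 = 0.
Solving the tridiagonal system: M_0 = 0, M_1 = 19/6, M_2 = 0.
On [3, 6], s(t) = -2 - 1/6·(t - 3) + 19/12·(t - 3)² - 19/108·(t - 3)³.
With (t - 3) = 3/2: s(9/2) = 23/32.

0.7188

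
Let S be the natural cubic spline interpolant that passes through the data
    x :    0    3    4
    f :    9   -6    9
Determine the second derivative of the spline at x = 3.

With σ_i denoting the second derivative at x_i, h_i = 3, 1, and Δ_i = (y_(i+1) − y_i)/h_i = -5, 15:
  3·σ_0 + 8·σ_1 + 1·σ_2 = 6(Δ_1 - Δ_0) = 120
Natural end conditions: σ_0 = σ_2 = 0.
Solving the tridiagonal system: σ_0 = 0, σ_1 = 15, σ_2 = 0.

15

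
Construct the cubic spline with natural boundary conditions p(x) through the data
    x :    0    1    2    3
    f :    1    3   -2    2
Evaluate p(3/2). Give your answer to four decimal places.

0.3500

With σ_i denoting the second derivative at x_i, h_i = 1, 1, 1, and Δ_i = (y_(i+1) − y_i)/h_i = 2, -5, 4:
  1·σ_0 + 4·σ_1 + 1·σ_2 = 6(Δ_1 - Δ_0) = -42
  1·σ_1 + 4·σ_2 + 1·σ_3 = 6(Δ_2 - Δ_1) = 54
Natural end conditions: σ_0 = σ_3 = 0.
Hence σ_0 = 0, σ_1 = -74/5, σ_2 = 86/5, σ_3 = 0.
On [1, 2], p(x) = 3 - 44/15·(x - 1) - 37/5·(x - 1)² + 16/3·(x - 1)³.
With (x - 1) = 1/2: p(3/2) = 7/20.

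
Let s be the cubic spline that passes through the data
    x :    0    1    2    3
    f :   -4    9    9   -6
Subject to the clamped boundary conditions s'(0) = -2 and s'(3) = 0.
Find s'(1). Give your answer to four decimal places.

13.9333

Put m_i = s'' at the i-th knot. Here h = (1, 1, 1) and Δ = (13, 0, -15), so the interior equations h_(i-1)·m_(i-1) + 2(h_(i-1)+h_i)·m_i + h_i·m_(i+1) = 6(Δ_i − Δ_(i-1)) read
  1·m_0 + 4·m_1 + 1·m_2 = 6(Δ_1 - Δ_0) = -78
  1·m_1 + 4·m_2 + 1·m_3 = 6(Δ_2 - Δ_1) = -90
Clamped end conditions give two more equations: 2h_0·m_0 + h_0·m_1 = 6(Δ_0 - s'(0)) = 90 and h_2·m_2 + 2h_2·m_3 = 6(s'(3) - Δ_2) = 90.
Solving: m_0 = 872/15, m_1 = -394/15, m_2 = -466/15, m_3 = 908/15.
On [1, 2], s'(x) = b_1 + 2c_1·(x - 1) + 3d_1·(x - 1)² with b_1 = Δ_1 - h_1(2m_1 + m_2)/6 = 209/15, c_1 = m_1/2 = -197/15, d_1 = (m_2 - m_1)/(6h_1) = -4/5. So s'(1) = 209/15.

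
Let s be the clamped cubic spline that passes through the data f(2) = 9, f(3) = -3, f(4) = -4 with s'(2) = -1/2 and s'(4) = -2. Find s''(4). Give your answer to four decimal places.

-20.2500

With m_i denoting the second derivative at x_i, h_i = 1, 1, and Δ_i = (y_(i+1) − y_i)/h_i = -12, -1:
  1·m_0 + 4·m_1 + 1·m_2 = 6(Δ_1 - Δ_0) = 66
Clamped end conditions give two more equations: 2h_0·m_0 + h_0·m_1 = 6(Δ_0 - s'(2)) = -69 and h_1·m_1 + 2h_1·m_2 = 6(s'(4) - Δ_1) = -6.
Forward elimination and back-substitution give m_0 = -207/4, m_1 = 69/2, m_2 = -81/4.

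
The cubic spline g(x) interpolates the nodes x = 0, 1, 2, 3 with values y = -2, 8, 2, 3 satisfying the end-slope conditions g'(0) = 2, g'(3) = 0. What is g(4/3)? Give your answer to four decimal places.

Put σ_i = g'' at the i-th knot. Here h = (1, 1, 1) and Δ = (10, -6, 1), so the interior equations h_(i-1)·σ_(i-1) + 2(h_(i-1)+h_i)·σ_i + h_i·σ_(i+1) = 6(Δ_i − Δ_(i-1)) read
  1·σ_0 + 4·σ_1 + 1·σ_2 = 6(Δ_1 - Δ_0) = -96
  1·σ_1 + 4·σ_2 + 1·σ_3 = 6(Δ_2 - Δ_1) = 42
Clamped end conditions give two more equations: 2h_0·σ_0 + h_0·σ_1 = 6(Δ_0 - g'(0)) = 48 and h_2·σ_2 + 2h_2·σ_3 = 6(g'(3) - Δ_2) = -6.
Hence σ_0 = 134/3, σ_1 = -124/3, σ_2 = 74/3, σ_3 = -46/3.
On [1, 2], g(x) = 8 + 11/3·(x - 1) - 62/3·(x - 1)² + 11·(x - 1)³.
With (x - 1) = 1/3: g(4/3) = 22/3.

7.3333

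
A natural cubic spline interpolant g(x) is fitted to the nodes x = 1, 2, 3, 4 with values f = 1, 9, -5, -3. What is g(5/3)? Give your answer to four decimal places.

With σ_i denoting the second derivative at x_i, h_i = 1, 1, 1, and Δ_i = (y_(i+1) − y_i)/h_i = 8, -14, 2:
  1·σ_0 + 4·σ_1 + 1·σ_2 = 6(Δ_1 - Δ_0) = -132
  1·σ_1 + 4·σ_2 + 1·σ_3 = 6(Δ_2 - Δ_1) = 96
Natural end conditions: σ_0 = σ_3 = 0.
Forward elimination and back-substitution give σ_0 = 0, σ_1 = -208/5, σ_2 = 172/5, σ_3 = 0.
On [1, 2], g(x) = 1 + 224/15·(x - 1) + 0·(x - 1)² - 104/15·(x - 1)³.
With (x - 1) = 2/3: g(5/3) = 721/81.

8.9012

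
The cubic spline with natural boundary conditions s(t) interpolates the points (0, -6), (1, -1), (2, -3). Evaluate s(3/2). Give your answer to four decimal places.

With M_i denoting the second derivative at x_i, h_i = 1, 1, and Δ_i = (y_(i+1) − y_i)/h_i = 5, -2:
  1·M_0 + 4·M_1 + 1·M_2 = 6(Δ_1 - Δ_0) = -42
Natural end conditions: M_0 = M_2 = 0.
Solving the tridiagonal system: M_0 = 0, M_1 = -21/2, M_2 = 0.
On [1, 2], s(t) = -1 + 3/2·(t - 1) - 21/4·(t - 1)² + 7/4·(t - 1)³.
With (t - 1) = 1/2: s(3/2) = -43/32.

-1.3438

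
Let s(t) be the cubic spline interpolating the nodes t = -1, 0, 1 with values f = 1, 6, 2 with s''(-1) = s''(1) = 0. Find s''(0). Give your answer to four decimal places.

-13.5000

Put M_i = s'' at the i-th knot. Here h = (1, 1) and Δ = (5, -4), so the interior equations h_(i-1)·M_(i-1) + 2(h_(i-1)+h_i)·M_i + h_i·M_(i+1) = 6(Δ_i − Δ_(i-1)) read
  1·M_0 + 4·M_1 + 1·M_2 = 6(Δ_1 - Δ_0) = -54
Natural end conditions: M_0 = M_2 = 0.
Forward elimination and back-substitution give M_0 = 0, M_1 = -27/2, M_2 = 0.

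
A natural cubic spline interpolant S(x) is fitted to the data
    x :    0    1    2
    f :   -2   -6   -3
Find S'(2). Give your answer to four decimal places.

Let M_i = S''(x_i). Step sizes h_i = 1, 1; slopes of the chords Δ_i = (y_(i+1) - y_i)/h_i = -4, 3.
  1·M_0 + 4·M_1 + 1·M_2 = 6(Δ_1 - Δ_0) = 42
Natural end conditions: M_0 = M_2 = 0.
Solving: M_0 = 0, M_1 = 21/2, M_2 = 0.
On [1, 2], S'(x) = b_1 + 2c_1·(x - 1) + 3d_1·(x - 1)² with b_1 = Δ_1 - h_1(2M_1 + M_2)/6 = -1/2, c_1 = M_1/2 = 21/4, d_1 = (M_2 - M_1)/(6h_1) = -7/4. So S'(2) = 19/4.

4.7500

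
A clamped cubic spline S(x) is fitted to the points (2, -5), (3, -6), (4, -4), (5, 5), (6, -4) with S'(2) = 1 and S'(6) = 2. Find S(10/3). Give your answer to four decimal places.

With M_i denoting the second derivative at x_i, h_i = 1, 1, 1, 1, and Δ_i = (y_(i+1) − y_i)/h_i = -1, 2, 9, -9:
  1·M_0 + 4·M_1 + 1·M_2 = 6(Δ_1 - Δ_0) = 18
  1·M_1 + 4·M_2 + 1·M_3 = 6(Δ_2 - Δ_1) = 42
  1·M_2 + 4·M_3 + 1·M_4 = 6(Δ_3 - Δ_2) = -108
Clamped end conditions give two more equations: 2h_0·M_0 + h_0·M_1 = 6(Δ_0 - S'(2)) = -12 and h_3·M_3 + 2h_3·M_4 = 6(S'(6) - Δ_3) = 66.
Forward elimination and back-substitution give M_0 = -44/7, M_1 = 4/7, M_2 = 22, M_3 = -326/7, M_4 = 394/7.
On [3, 4], S(x) = -6 - 13/7·(x - 3) + 2/7·(x - 3)² + 25/7·(x - 3)³.
With (x - 3) = 1/3: S(10/3) = -1220/189.

-6.4550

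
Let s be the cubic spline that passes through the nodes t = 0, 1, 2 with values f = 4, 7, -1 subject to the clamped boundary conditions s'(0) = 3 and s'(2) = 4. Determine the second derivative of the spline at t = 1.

With m_i denoting the second derivative at x_i, h_i = 1, 1, and Δ_i = (y_(i+1) − y_i)/h_i = 3, -8:
  1·m_0 + 4·m_1 + 1·m_2 = 6(Δ_1 - Δ_0) = -66
Clamped end conditions give two more equations: 2h_0·m_0 + h_0·m_1 = 6(Δ_0 - s'(0)) = 0 and h_1·m_1 + 2h_1·m_2 = 6(s'(2) - Δ_1) = 72.
Hence m_0 = 17, m_1 = -34, m_2 = 53.

-34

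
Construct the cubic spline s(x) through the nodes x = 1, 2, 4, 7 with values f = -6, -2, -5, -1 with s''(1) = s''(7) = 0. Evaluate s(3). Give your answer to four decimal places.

With M_i denoting the second derivative at x_i, h_i = 1, 2, 3, and Δ_i = (y_(i+1) − y_i)/h_i = 4, -3/2, 4/3:
  1·M_0 + 6·M_1 + 2·M_2 = 6(Δ_1 - Δ_0) = -33
  2·M_1 + 10·M_2 + 3·M_3 = 6(Δ_2 - Δ_1) = 17
Natural end conditions: M_0 = M_3 = 0.
Forward elimination and back-substitution give M_0 = 0, M_1 = -13/2, M_2 = 3, M_3 = 0.
On [2, 4], s(x) = -2 + 11/6·(x - 2) - 13/4·(x - 2)² + 19/24·(x - 2)³.
With (x - 2) = 1: s(3) = -21/8.

-2.6250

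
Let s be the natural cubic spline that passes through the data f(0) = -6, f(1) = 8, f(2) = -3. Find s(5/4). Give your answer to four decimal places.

Put M_i = s'' at the i-th knot. Here h = (1, 1) and Δ = (14, -11), so the interior equations h_(i-1)·M_(i-1) + 2(h_(i-1)+h_i)·M_i + h_i·M_(i+1) = 6(Δ_i − Δ_(i-1)) read
  1·M_0 + 4·M_1 + 1·M_2 = 6(Δ_1 - Δ_0) = -150
Natural end conditions: M_0 = M_2 = 0.
Forward elimination and back-substitution give M_0 = 0, M_1 = -75/2, M_2 = 0.
On [1, 2], s(t) = 8 + 3/2·(t - 1) - 75/4·(t - 1)² + 25/4·(t - 1)³.
With (t - 1) = 1/4: s(5/4) = 1869/256.

7.3008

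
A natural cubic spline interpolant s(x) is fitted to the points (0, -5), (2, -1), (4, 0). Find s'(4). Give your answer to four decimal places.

0.1250

Put M_i = s'' at the i-th knot. Here h = (2, 2) and Δ = (2, 1/2), so the interior equations h_(i-1)·M_(i-1) + 2(h_(i-1)+h_i)·M_i + h_i·M_(i+1) = 6(Δ_i − Δ_(i-1)) read
  2·M_0 + 8·M_1 + 2·M_2 = 6(Δ_1 - Δ_0) = -9
Natural end conditions: M_0 = M_2 = 0.
Solving: M_0 = 0, M_1 = -9/8, M_2 = 0.
On [2, 4], s'(x) = b_1 + 2c_1·(x - 2) + 3d_1·(x - 2)² with b_1 = Δ_1 - h_1(2M_1 + M_2)/6 = 5/4, c_1 = M_1/2 = -9/16, d_1 = (M_2 - M_1)/(6h_1) = 3/32. So s'(4) = 1/8.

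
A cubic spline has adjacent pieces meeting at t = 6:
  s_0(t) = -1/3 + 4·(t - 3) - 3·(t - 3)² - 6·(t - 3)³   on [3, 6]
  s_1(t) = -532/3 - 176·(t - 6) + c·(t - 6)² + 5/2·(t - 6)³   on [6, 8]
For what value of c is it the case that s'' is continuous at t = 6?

-57

s_0''(t) = -6 - 36·(t - 3), so s_0''(6) = -114. On the right, s_1''(6) = 2c, so c = -57.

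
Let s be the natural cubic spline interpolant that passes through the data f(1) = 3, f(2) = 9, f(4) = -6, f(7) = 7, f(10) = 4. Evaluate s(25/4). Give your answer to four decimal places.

With m_i denoting the second derivative at x_i, h_i = 1, 2, 3, 3, and Δ_i = (y_(i+1) − y_i)/h_i = 6, -15/2, 13/3, -1:
  1·m_0 + 6·m_1 + 2·m_2 = 6(Δ_1 - Δ_0) = -81
  2·m_1 + 10·m_2 + 3·m_3 = 6(Δ_2 - Δ_1) = 71
  3·m_2 + 12·m_3 + 3·m_4 = 6(Δ_3 - Δ_2) = -32
Natural end conditions: m_0 = m_4 = 0.
Solving the tridiagonal system: m_0 = 0, m_1 = -3629/206, m_2 = 1272/103, m_3 = -1778/309, m_4 = 0.
On [4, 7], s(x) = -6 - 1588/309·(x - 4) + 636/103·(x - 4)² - 2797/2781·(x - 4)³.
With (x - 4) = 9/4: s(25/4) = 14769/6592.

2.2404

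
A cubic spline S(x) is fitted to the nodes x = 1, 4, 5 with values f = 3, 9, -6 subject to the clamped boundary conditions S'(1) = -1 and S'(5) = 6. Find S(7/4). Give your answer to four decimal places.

6.0820

Write σ_i for S''(x_i). With h_i = 3, 1 and divided differences Δ_i = 2, -15, the continuity of S' gives the tridiagonal system
  3·σ_0 + 8·σ_1 + 1·σ_2 = 6(Δ_1 - Δ_0) = -102
Clamped end conditions give two more equations: 2h_0·σ_0 + h_0·σ_1 = 6(Δ_0 - S'(1)) = 18 and h_1·σ_1 + 2h_1·σ_2 = 6(S'(5) - Δ_1) = 126.
Solving the tridiagonal system: σ_0 = 35/2, σ_1 = -29, σ_2 = 155/2.
On [1, 4], S(x) = 3 - 1·(x - 1) + 35/4·(x - 1)² - 31/12·(x - 1)³.
With (x - 1) = 3/4: S(7/4) = 1557/256.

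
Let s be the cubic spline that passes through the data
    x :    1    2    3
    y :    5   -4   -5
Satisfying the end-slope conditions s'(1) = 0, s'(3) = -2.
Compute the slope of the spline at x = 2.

-7

Put M_i = s'' at the i-th knot. Here h = (1, 1) and Δ = (-9, -1), so the interior equations h_(i-1)·M_(i-1) + 2(h_(i-1)+h_i)·M_i + h_i·M_(i+1) = 6(Δ_i − Δ_(i-1)) read
  1·M_0 + 4·M_1 + 1·M_2 = 6(Δ_1 - Δ_0) = 48
Clamped end conditions give two more equations: 2h_0·M_0 + h_0·M_1 = 6(Δ_0 - s'(1)) = -54 and h_1·M_1 + 2h_1·M_2 = 6(s'(3) - Δ_1) = -6.
Forward elimination and back-substitution give M_0 = -40, M_1 = 26, M_2 = -16.
On [2, 3], s'(x) = b_1 + 2c_1·(x - 2) + 3d_1·(x - 2)² with b_1 = Δ_1 - h_1(2M_1 + M_2)/6 = -7, c_1 = M_1/2 = 13, d_1 = (M_2 - M_1)/(6h_1) = -7. So s'(2) = -7.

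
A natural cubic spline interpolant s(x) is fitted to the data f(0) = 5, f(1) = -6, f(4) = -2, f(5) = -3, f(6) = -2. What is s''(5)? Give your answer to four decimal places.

With M_i denoting the second derivative at x_i, h_i = 1, 3, 1, 1, and Δ_i = (y_(i+1) − y_i)/h_i = -11, 4/3, -1, 1:
  1·M_0 + 8·M_1 + 3·M_2 = 6(Δ_1 - Δ_0) = 74
  3·M_1 + 8·M_2 + 1·M_3 = 6(Δ_2 - Δ_1) = -14
  1·M_2 + 4·M_3 + 1·M_4 = 6(Δ_3 - Δ_2) = 12
Natural end conditions: M_0 = M_4 = 0.
Forward elimination and back-substitution give M_0 = 0, M_1 = 1249/106, M_2 = -358/53, M_3 = 497/106, M_4 = 0.

4.6887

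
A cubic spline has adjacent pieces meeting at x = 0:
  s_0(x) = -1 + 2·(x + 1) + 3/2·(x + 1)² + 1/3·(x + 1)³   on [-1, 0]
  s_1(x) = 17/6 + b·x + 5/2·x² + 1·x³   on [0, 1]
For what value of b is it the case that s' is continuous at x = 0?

s_0'(x) = 2 + 3·(x + 1) + 1·(x + 1)², so s_0'(0) = 6. On the right, s_1'(0) = b, so b = 6.

6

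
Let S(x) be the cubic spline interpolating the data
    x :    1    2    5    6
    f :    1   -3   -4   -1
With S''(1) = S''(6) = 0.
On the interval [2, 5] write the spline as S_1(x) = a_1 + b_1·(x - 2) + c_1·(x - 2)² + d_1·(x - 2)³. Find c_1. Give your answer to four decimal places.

1.0545

Write m_i for S''(x_i). With h_i = 1, 3, 1 and divided differences Δ_i = -4, -1/3, 3, the continuity of S' gives the tridiagonal system
  1·m_0 + 8·m_1 + 3·m_2 = 6(Δ_1 - Δ_0) = 22
  3·m_1 + 8·m_2 + 1·m_3 = 6(Δ_2 - Δ_1) = 20
Natural end conditions: m_0 = m_3 = 0.
Solving the tridiagonal system: m_0 = 0, m_1 = 116/55, m_2 = 94/55, m_3 = 0.
On [2, 5], with S_1(x) = a_1 + b_1·(x - 2) + c_1·(x - 2)² + d_1·(x - 2)³: c_1 = m_1/2 = 58/55, d_1 = (m_2 - m_1)/(6h_1) = -1/45, b_1 = Δ_1 - h_1(2m_1 + m_2)/6 = -544/165.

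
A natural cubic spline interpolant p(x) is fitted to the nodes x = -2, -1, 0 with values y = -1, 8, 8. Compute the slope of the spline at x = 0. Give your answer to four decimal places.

Put σ_i = p'' at the i-th knot. Here h = (1, 1) and Δ = (9, 0), so the interior equations h_(i-1)·σ_(i-1) + 2(h_(i-1)+h_i)·σ_i + h_i·σ_(i+1) = 6(Δ_i − Δ_(i-1)) read
  1·σ_0 + 4·σ_1 + 1·σ_2 = 6(Δ_1 - Δ_0) = -54
Natural end conditions: σ_0 = σ_2 = 0.
Hence σ_0 = 0, σ_1 = -27/2, σ_2 = 0.
On [-1, 0], p'(x) = b_1 + 2c_1·(x + 1) + 3d_1·(x + 1)² with b_1 = Δ_1 - h_1(2σ_1 + σ_2)/6 = 9/2, c_1 = σ_1/2 = -27/4, d_1 = (σ_2 - σ_1)/(6h_1) = 9/4. So p'(0) = -9/4.

-2.2500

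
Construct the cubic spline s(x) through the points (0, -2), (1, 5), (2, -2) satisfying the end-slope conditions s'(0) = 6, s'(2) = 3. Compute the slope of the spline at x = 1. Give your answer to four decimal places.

-2.2500

Let σ_i = s''(x_i). Step sizes h_i = 1, 1; slopes of the chords Δ_i = (y_(i+1) - y_i)/h_i = 7, -7.
  1·σ_0 + 4·σ_1 + 1·σ_2 = 6(Δ_1 - Δ_0) = -84
Clamped end conditions give two more equations: 2h_0·σ_0 + h_0·σ_1 = 6(Δ_0 - s'(0)) = 6 and h_1·σ_1 + 2h_1·σ_2 = 6(s'(2) - Δ_1) = 60.
Hence σ_0 = 45/2, σ_1 = -39, σ_2 = 99/2.
On [1, 2], s'(x) = b_1 + 2c_1·(x - 1) + 3d_1·(x - 1)² with b_1 = Δ_1 - h_1(2σ_1 + σ_2)/6 = -9/4, c_1 = σ_1/2 = -39/2, d_1 = (σ_2 - σ_1)/(6h_1) = 59/4. So s'(1) = -9/4.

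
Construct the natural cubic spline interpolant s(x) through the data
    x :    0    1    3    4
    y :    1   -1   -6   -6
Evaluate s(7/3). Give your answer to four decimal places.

Put m_i = s'' at the i-th knot. Here h = (1, 2, 1) and Δ = (-2, -5/2, 0), so the interior equations h_(i-1)·m_(i-1) + 2(h_(i-1)+h_i)·m_i + h_i·m_(i+1) = 6(Δ_i − Δ_(i-1)) read
  1·m_0 + 6·m_1 + 2·m_2 = 6(Δ_1 - Δ_0) = -3
  2·m_1 + 6·m_2 + 1·m_3 = 6(Δ_2 - Δ_1) = 15
Natural end conditions: m_0 = m_3 = 0.
Hence m_0 = 0, m_1 = -3/2, m_2 = 3, m_3 = 0.
On [1, 3], s(x) = -1 - 5/2·(x - 1) - 3/4·(x - 1)² + 3/8·(x - 1)³.
With (x - 1) = 4/3: s(7/3) = -43/9.

-4.7778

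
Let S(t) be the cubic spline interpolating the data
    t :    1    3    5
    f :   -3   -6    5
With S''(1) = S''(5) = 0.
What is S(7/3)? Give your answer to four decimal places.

-6.2963

Let M_i = S''(x_i). Step sizes h_i = 2, 2; slopes of the chords Δ_i = (y_(i+1) - y_i)/h_i = -3/2, 11/2.
  2·M_0 + 8·M_1 + 2·M_2 = 6(Δ_1 - Δ_0) = 42
Natural end conditions: M_0 = M_2 = 0.
Forward elimination and back-substitution give M_0 = 0, M_1 = 21/4, M_2 = 0.
On [1, 3], S(t) = -3 - 13/4·(t - 1) + 0·(t - 1)² + 7/16·(t - 1)³.
With (t - 1) = 4/3: S(7/3) = -170/27.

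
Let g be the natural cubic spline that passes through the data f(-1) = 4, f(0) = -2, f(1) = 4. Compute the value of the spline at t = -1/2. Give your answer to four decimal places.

-0.1250

Put σ_i = g'' at the i-th knot. Here h = (1, 1) and Δ = (-6, 6), so the interior equations h_(i-1)·σ_(i-1) + 2(h_(i-1)+h_i)·σ_i + h_i·σ_(i+1) = 6(Δ_i − Δ_(i-1)) read
  1·σ_0 + 4·σ_1 + 1·σ_2 = 6(Δ_1 - Δ_0) = 72
Natural end conditions: σ_0 = σ_2 = 0.
Solving the tridiagonal system: σ_0 = 0, σ_1 = 18, σ_2 = 0.
On [-1, 0], g(t) = 4 - 9·(t + 1) + 0·(t + 1)² + 3·(t + 1)³.
With (t + 1) = 1/2: g(-1/2) = -1/8.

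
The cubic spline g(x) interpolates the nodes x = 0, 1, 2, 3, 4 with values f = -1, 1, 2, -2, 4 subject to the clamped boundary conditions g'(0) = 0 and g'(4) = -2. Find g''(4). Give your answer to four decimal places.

-38.1071

Write M_i for g''(x_i). With h_i = 1, 1, 1, 1 and divided differences Δ_i = 2, 1, -4, 6, the continuity of g' gives the tridiagonal system
  1·M_0 + 4·M_1 + 1·M_2 = 6(Δ_1 - Δ_0) = -6
  1·M_1 + 4·M_2 + 1·M_3 = 6(Δ_2 - Δ_1) = -30
  1·M_2 + 4·M_3 + 1·M_4 = 6(Δ_3 - Δ_2) = 60
Clamped end conditions give two more equations: 2h_0·M_0 + h_0·M_1 = 6(Δ_0 - g'(0)) = 12 and h_3·M_3 + 2h_3·M_4 = 6(g'(4) - Δ_3) = -48.
Solving the tridiagonal system: M_0 = 157/28, M_1 = 11/14, M_2 = -59/4, M_3 = 395/14, M_4 = -1067/28.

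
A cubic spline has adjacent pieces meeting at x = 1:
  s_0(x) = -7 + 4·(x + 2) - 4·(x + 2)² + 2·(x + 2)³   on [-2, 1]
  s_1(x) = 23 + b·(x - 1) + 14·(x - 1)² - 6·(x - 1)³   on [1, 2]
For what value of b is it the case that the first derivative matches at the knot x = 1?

s_0'(x) = 4 - 8·(x + 2) + 6·(x + 2)², so s_0'(1) = 34. On the right, s_1'(1) = b, so b = 34.

34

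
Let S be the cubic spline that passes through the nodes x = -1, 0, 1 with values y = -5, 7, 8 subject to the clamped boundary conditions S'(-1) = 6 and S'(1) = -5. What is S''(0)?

-22

Put m_i = S'' at the i-th knot. Here h = (1, 1) and Δ = (12, 1), so the interior equations h_(i-1)·m_(i-1) + 2(h_(i-1)+h_i)·m_i + h_i·m_(i+1) = 6(Δ_i − Δ_(i-1)) read
  1·m_0 + 4·m_1 + 1·m_2 = 6(Δ_1 - Δ_0) = -66
Clamped end conditions give two more equations: 2h_0·m_0 + h_0·m_1 = 6(Δ_0 - S'(-1)) = 36 and h_1·m_1 + 2h_1·m_2 = 6(S'(1) - Δ_1) = -36.
Solving: m_0 = 29, m_1 = -22, m_2 = -7.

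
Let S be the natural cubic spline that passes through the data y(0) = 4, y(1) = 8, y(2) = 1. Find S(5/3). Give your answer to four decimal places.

Write M_i for S''(x_i). With h_i = 1, 1 and divided differences Δ_i = 4, -7, the continuity of S' gives the tridiagonal system
  1·M_0 + 4·M_1 + 1·M_2 = 6(Δ_1 - Δ_0) = -66
Natural end conditions: M_0 = M_2 = 0.
Solving: M_0 = 0, M_1 = -33/2, M_2 = 0.
On [1, 2], S(x) = 8 - 3/2·(x - 1) - 33/4·(x - 1)² + 11/4·(x - 1)³.
With (x - 1) = 2/3: S(5/3) = 112/27.

4.1481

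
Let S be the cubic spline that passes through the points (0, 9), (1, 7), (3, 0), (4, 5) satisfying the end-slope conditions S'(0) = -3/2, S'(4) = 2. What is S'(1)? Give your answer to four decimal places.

-3.7857

Write M_i for S''(x_i). With h_i = 1, 2, 1 and divided differences Δ_i = -2, -7/2, 5, the continuity of S' gives the tridiagonal system
  1·M_0 + 6·M_1 + 2·M_2 = 6(Δ_1 - Δ_0) = -9
  2·M_1 + 6·M_2 + 1·M_3 = 6(Δ_2 - Δ_1) = 51
Clamped end conditions give two more equations: 2h_0·M_0 + h_0·M_1 = 6(Δ_0 - S'(0)) = -3 and h_2·M_2 + 2h_2·M_3 = 6(S'(4) - Δ_2) = -18.
Solving the tridiagonal system: M_0 = 11/7, M_1 = -43/7, M_2 = 92/7, M_3 = -109/7.
On [1, 3], S'(x) = b_1 + 2c_1·(x - 1) + 3d_1·(x - 1)² with b_1 = Δ_1 - h_1(2M_1 + M_2)/6 = -53/14, c_1 = M_1/2 = -43/14, d_1 = (M_2 - M_1)/(6h_1) = 45/28. So S'(1) = -53/14.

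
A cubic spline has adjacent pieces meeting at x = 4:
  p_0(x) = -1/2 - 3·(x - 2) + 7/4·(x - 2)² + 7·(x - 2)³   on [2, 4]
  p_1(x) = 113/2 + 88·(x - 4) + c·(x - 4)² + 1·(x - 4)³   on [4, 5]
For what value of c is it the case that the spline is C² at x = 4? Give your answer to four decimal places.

43.7500

p_0''(x) = 7/2 + 42·(x - 2), so p_0''(4) = 175/2. On the right, p_1''(4) = 2c, so c = 175/4.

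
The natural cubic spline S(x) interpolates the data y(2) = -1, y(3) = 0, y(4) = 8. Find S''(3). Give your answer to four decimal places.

Write M_i for S''(x_i). With h_i = 1, 1 and divided differences Δ_i = 1, 8, the continuity of S' gives the tridiagonal system
  1·M_0 + 4·M_1 + 1·M_2 = 6(Δ_1 - Δ_0) = 42
Natural end conditions: M_0 = M_2 = 0.
Hence M_0 = 0, M_1 = 21/2, M_2 = 0.

10.5000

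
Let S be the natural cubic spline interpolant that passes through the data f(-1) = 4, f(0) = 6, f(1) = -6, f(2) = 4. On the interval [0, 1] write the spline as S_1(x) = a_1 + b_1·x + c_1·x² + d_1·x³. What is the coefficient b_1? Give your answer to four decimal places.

Let M_i = S''(x_i). Step sizes h_i = 1, 1, 1; slopes of the chords Δ_i = (y_(i+1) - y_i)/h_i = 2, -12, 10.
  1·M_0 + 4·M_1 + 1·M_2 = 6(Δ_1 - Δ_0) = -84
  1·M_1 + 4·M_2 + 1·M_3 = 6(Δ_2 - Δ_1) = 132
Natural end conditions: M_0 = M_3 = 0.
Solving: M_0 = 0, M_1 = -156/5, M_2 = 204/5, M_3 = 0.
On [0, 1], with S_1(x) = a_1 + b_1·x + c_1·x² + d_1·x³: c_1 = M_1/2 = -78/5, d_1 = (M_2 - M_1)/(6h_1) = 12, b_1 = Δ_1 - h_1(2M_1 + M_2)/6 = -42/5.

-8.4000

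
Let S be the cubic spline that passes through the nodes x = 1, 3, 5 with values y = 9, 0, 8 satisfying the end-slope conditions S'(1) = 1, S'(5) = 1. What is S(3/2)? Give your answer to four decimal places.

7.9570

Write M_i for S''(x_i). With h_i = 2, 2 and divided differences Δ_i = -9/2, 4, the continuity of S' gives the tridiagonal system
  2·M_0 + 8·M_1 + 2·M_2 = 6(Δ_1 - Δ_0) = 51
Clamped end conditions give two more equations: 2h_0·M_0 + h_0·M_1 = 6(Δ_0 - S'(1)) = -33 and h_1·M_1 + 2h_1·M_2 = 6(S'(5) - Δ_1) = -18.
Forward elimination and back-substitution give M_0 = -117/8, M_1 = 51/4, M_2 = -87/8.
On [1, 3], S(x) = 9 + 1·(x - 1) - 117/16·(x - 1)² + 73/32·(x - 1)³.
With (x - 1) = 1/2: S(3/2) = 2037/256.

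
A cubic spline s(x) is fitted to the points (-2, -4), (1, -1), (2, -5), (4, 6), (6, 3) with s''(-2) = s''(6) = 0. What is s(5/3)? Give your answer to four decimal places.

-4.2179

Let M_i = s''(x_i). Step sizes h_i = 3, 1, 2, 2; slopes of the chords Δ_i = (y_(i+1) - y_i)/h_i = 1, -4, 11/2, -3/2.
  3·M_0 + 8·M_1 + 1·M_2 = 6(Δ_1 - Δ_0) = -30
  1·M_1 + 6·M_2 + 2·M_3 = 6(Δ_2 - Δ_1) = 57
  2·M_2 + 8·M_3 + 2·M_4 = 6(Δ_3 - Δ_2) = -42
Natural end conditions: M_0 = M_4 = 0.
Solving the tridiagonal system: M_0 = 0, M_1 = -465/86, M_2 = 570/43, M_3 = -1473/172, M_4 = 0.
On [1, 2], s(x) = -1 - 379/86·(x - 1) - 465/172·(x - 1)² + 535/172·(x - 1)³.
With (x - 1) = 2/3: s(5/3) = -4897/1161.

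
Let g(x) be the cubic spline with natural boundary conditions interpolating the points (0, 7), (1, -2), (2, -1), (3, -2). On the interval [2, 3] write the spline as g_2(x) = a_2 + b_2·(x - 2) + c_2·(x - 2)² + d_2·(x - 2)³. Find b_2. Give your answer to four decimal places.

Write M_i for g''(x_i). With h_i = 1, 1, 1 and divided differences Δ_i = -9, 1, -1, the continuity of g' gives the tridiagonal system
  1·M_0 + 4·M_1 + 1·M_2 = 6(Δ_1 - Δ_0) = 60
  1·M_1 + 4·M_2 + 1·M_3 = 6(Δ_2 - Δ_1) = -12
Natural end conditions: M_0 = M_3 = 0.
Solving the tridiagonal system: M_0 = 0, M_1 = 84/5, M_2 = -36/5, M_3 = 0.
On [2, 3], with g_2(x) = a_2 + b_2·(x - 2) + c_2·(x - 2)² + d_2·(x - 2)³: c_2 = M_2/2 = -18/5, d_2 = (M_3 - M_2)/(6h_2) = 6/5, b_2 = Δ_2 - h_2(2M_2 + M_3)/6 = 7/5.

1.4000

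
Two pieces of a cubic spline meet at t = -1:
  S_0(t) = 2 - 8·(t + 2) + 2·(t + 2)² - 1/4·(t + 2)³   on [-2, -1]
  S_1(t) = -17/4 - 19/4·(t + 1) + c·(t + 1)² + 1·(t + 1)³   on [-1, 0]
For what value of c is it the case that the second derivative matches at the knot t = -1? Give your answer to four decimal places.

1.2500

S_0''(t) = 4 - 3/2·(t + 2), so S_0''(-1) = 5/2. On the right, S_1''(-1) = 2c, so c = 5/4.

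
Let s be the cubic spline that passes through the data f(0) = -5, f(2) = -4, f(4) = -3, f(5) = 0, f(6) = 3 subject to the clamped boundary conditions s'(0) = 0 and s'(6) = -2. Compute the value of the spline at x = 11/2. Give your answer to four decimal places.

2.3229

Put M_i = s'' at the i-th knot. Here h = (2, 2, 1, 1) and Δ = (1/2, 1/2, 3, 3), so the interior equations h_(i-1)·M_(i-1) + 2(h_(i-1)+h_i)·M_i + h_i·M_(i+1) = 6(Δ_i − Δ_(i-1)) read
  2·M_0 + 8·M_1 + 2·M_2 = 6(Δ_1 - Δ_0) = 0
  2·M_1 + 6·M_2 + 1·M_3 = 6(Δ_2 - Δ_1) = 15
  1·M_2 + 4·M_3 + 1·M_4 = 6(Δ_3 - Δ_2) = 0
Clamped end conditions give two more equations: 2h_0·M_0 + h_0·M_1 = 6(Δ_0 - s'(0)) = 3 and h_3·M_3 + 2h_3·M_4 = 6(s'(6) - Δ_3) = -30.
Solving: M_0 = 7/6, M_1 = -5/6, M_2 = 13/6, M_3 = 11/3, M_4 = -101/6.
On [5, 6], s(x) = 0 + 55/12·(x - 5) + 11/6·(x - 5)² - 41/12·(x - 5)³.
With (x - 5) = 1/2: s(11/2) = 223/96.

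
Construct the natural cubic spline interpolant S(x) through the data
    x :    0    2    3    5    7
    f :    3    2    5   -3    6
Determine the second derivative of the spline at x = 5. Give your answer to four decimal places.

9.1055

With M_i denoting the second derivative at x_i, h_i = 2, 1, 2, 2, and Δ_i = (y_(i+1) − y_i)/h_i = -1/2, 3, -4, 9/2:
  2·M_0 + 6·M_1 + 1·M_2 = 6(Δ_1 - Δ_0) = 21
  1·M_1 + 6·M_2 + 2·M_3 = 6(Δ_2 - Δ_1) = -42
  2·M_2 + 8·M_3 + 2·M_4 = 6(Δ_3 - Δ_2) = 51
Natural end conditions: M_0 = M_4 = 0.
Solving: M_0 = 0, M_1 = 681/128, M_2 = -699/64, M_3 = 2331/256, M_4 = 0.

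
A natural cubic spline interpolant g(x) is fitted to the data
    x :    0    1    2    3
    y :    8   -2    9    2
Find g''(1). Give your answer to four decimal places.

40.8000

Put M_i = g'' at the i-th knot. Here h = (1, 1, 1) and Δ = (-10, 11, -7), so the interior equations h_(i-1)·M_(i-1) + 2(h_(i-1)+h_i)·M_i + h_i·M_(i+1) = 6(Δ_i − Δ_(i-1)) read
  1·M_0 + 4·M_1 + 1·M_2 = 6(Δ_1 - Δ_0) = 126
  1·M_1 + 4·M_2 + 1·M_3 = 6(Δ_2 - Δ_1) = -108
Natural end conditions: M_0 = M_3 = 0.
Hence M_0 = 0, M_1 = 204/5, M_2 = -186/5, M_3 = 0.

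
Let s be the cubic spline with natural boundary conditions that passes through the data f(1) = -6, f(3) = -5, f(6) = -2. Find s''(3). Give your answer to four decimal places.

0.3000

Put m_i = s'' at the i-th knot. Here h = (2, 3) and Δ = (1/2, 1), so the interior equations h_(i-1)·m_(i-1) + 2(h_(i-1)+h_i)·m_i + h_i·m_(i+1) = 6(Δ_i − Δ_(i-1)) read
  2·m_0 + 10·m_1 + 3·m_2 = 6(Δ_1 - Δ_0) = 3
Natural end conditions: m_0 = m_2 = 0.
Hence m_0 = 0, m_1 = 3/10, m_2 = 0.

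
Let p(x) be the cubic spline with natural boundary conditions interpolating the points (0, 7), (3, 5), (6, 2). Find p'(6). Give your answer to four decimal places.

-1.0833

Write M_i for p''(x_i). With h_i = 3, 3 and divided differences Δ_i = -2/3, -1, the continuity of p' gives the tridiagonal system
  3·M_0 + 12·M_1 + 3·M_2 = 6(Δ_1 - Δ_0) = -2
Natural end conditions: M_0 = M_2 = 0.
Forward elimination and back-substitution give M_0 = 0, M_1 = -1/6, M_2 = 0.
On [3, 6], p'(x) = b_1 + 2c_1·(x - 3) + 3d_1·(x - 3)² with b_1 = Δ_1 - h_1(2M_1 + M_2)/6 = -5/6, c_1 = M_1/2 = -1/12, d_1 = (M_2 - M_1)/(6h_1) = 1/108. So p'(6) = -13/12.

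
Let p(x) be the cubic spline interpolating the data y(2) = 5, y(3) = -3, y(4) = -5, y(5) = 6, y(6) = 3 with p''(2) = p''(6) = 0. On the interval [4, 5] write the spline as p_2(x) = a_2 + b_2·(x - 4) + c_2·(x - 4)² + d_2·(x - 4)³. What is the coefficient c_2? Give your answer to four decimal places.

12.8571

Put σ_i = p'' at the i-th knot. Here h = (1, 1, 1, 1) and Δ = (-8, -2, 11, -3), so the interior equations h_(i-1)·σ_(i-1) + 2(h_(i-1)+h_i)·σ_i + h_i·σ_(i+1) = 6(Δ_i − Δ_(i-1)) read
  1·σ_0 + 4·σ_1 + 1·σ_2 = 6(Δ_1 - Δ_0) = 36
  1·σ_1 + 4·σ_2 + 1·σ_3 = 6(Δ_2 - Δ_1) = 78
  1·σ_2 + 4·σ_3 + 1·σ_4 = 6(Δ_3 - Δ_2) = -84
Natural end conditions: σ_0 = σ_4 = 0.
Hence σ_0 = 0, σ_1 = 18/7, σ_2 = 180/7, σ_3 = -192/7, σ_4 = 0.
On [4, 5], with p_2(x) = a_2 + b_2·(x - 4) + c_2·(x - 4)² + d_2·(x - 4)³: c_2 = σ_2/2 = 90/7, d_2 = (σ_3 - σ_2)/(6h_2) = -62/7, b_2 = Δ_2 - h_2(2σ_2 + σ_3)/6 = 7.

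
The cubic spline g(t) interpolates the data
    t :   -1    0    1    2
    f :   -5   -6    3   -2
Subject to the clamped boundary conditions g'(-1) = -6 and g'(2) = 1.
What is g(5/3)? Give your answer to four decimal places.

-0.7827

Let M_i = g''(x_i). Step sizes h_i = 1, 1, 1; slopes of the chords Δ_i = (y_(i+1) - y_i)/h_i = -1, 9, -5.
  1·M_0 + 4·M_1 + 1·M_2 = 6(Δ_1 - Δ_0) = 60
  1·M_1 + 4·M_2 + 1·M_3 = 6(Δ_2 - Δ_1) = -84
Clamped end conditions give two more equations: 2h_0·M_0 + h_0·M_1 = 6(Δ_0 - g'(-1)) = 30 and h_2·M_2 + 2h_2·M_3 = 6(g'(2) - Δ_2) = 36.
Solving: M_0 = 52/15, M_1 = 346/15, M_2 = -536/15, M_3 = 538/15.
On [1, 2], g(t) = 3 + 14/15·(t - 1) - 268/15·(t - 1)² + 179/15·(t - 1)³.
With (t - 1) = 2/3: g(5/3) = -317/405.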